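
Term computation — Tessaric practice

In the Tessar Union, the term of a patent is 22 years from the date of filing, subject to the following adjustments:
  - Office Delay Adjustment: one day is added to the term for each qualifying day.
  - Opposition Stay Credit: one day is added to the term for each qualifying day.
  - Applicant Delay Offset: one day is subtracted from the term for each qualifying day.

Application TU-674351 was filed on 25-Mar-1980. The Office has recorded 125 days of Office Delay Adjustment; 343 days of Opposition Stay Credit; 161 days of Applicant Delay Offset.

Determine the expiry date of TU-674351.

Base term: filing date + 22 years → 25 March 2002.
Office Delay Adjustment: +125 days → 28 July 2002.
Opposition Stay Credit: +343 days → 6 July 2003.
Applicant Delay Offset: −161 days → 26 January 2003.

2003-01-26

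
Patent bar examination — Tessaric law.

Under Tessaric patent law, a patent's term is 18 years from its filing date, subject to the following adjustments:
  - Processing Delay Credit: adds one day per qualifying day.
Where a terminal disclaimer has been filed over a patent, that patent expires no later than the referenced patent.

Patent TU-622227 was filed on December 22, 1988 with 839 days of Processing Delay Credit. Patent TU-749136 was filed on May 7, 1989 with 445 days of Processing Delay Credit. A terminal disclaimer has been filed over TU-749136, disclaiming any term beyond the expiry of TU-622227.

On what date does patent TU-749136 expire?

2008-07-25

Natural term of TU-749136:
  Base: filing + 18 years → 7 May 2007.
  Processing Delay Credit: +445 days → 25 July 2008.
Expiry of referenced patent TU-622227:
  Base: filing + 18 years → 22 December 2006.
  Processing Delay Credit: +839 days → 9 April 2009.
Terminal disclaimer: TU-749136 expires on the earlier of 25 July 2008 and 9 April 2009.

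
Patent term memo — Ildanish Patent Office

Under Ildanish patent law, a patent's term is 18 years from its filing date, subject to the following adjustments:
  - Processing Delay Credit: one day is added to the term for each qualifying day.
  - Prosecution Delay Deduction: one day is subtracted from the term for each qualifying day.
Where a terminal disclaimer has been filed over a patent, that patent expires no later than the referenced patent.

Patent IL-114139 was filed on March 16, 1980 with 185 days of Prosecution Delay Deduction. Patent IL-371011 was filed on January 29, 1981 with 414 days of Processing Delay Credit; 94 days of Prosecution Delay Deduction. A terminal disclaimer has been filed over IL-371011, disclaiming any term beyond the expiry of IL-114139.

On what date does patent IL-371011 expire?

1997-09-12

Natural term of IL-371011:
  Base: filing + 18 years → 29 January 1999.
  Processing Delay Credit: +414 days → 18 March 2000.
  Prosecution Delay Deduction: −94 days → 15 December 1999.
Expiry of referenced patent IL-114139:
  Base: filing + 18 years → 16 March 1998.
  Prosecution Delay Deduction: −185 days → 12 September 1997.
Terminal disclaimer: IL-371011 expires on the earlier of 15 December 1999 and 12 September 1997.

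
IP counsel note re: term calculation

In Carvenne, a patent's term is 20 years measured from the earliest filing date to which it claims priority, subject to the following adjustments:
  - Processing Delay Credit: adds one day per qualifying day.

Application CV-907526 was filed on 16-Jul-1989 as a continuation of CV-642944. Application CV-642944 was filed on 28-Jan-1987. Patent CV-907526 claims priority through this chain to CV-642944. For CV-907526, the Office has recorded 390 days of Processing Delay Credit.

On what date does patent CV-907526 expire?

2008-02-22

Earliest priority filing: 28 January 1987.
Base term: 28 January 1987 + 20 years → 28 January 2007.
Processing Delay Credit: +390 days → 22 February 2008.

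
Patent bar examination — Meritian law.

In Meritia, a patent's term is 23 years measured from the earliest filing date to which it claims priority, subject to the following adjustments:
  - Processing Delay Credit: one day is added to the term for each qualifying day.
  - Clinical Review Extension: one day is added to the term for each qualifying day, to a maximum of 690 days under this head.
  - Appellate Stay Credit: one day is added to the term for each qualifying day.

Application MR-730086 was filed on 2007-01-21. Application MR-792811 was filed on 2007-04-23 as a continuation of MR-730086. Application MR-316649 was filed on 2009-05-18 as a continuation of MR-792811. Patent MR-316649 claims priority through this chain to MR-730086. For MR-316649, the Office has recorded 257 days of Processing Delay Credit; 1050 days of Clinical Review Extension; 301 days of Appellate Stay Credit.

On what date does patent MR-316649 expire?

2033-06-22

Earliest priority filing: 21 January 2007.
Base term: 21 January 2007 + 23 years → 21 January 2030.
Processing Delay Credit: +257 days → 5 October 2030.
Clinical Review Extension: 1050 days claimed exceeds the 690-day cap, so +690 days → 25 August 2032.
Appellate Stay Credit: +301 days → 22 June 2033.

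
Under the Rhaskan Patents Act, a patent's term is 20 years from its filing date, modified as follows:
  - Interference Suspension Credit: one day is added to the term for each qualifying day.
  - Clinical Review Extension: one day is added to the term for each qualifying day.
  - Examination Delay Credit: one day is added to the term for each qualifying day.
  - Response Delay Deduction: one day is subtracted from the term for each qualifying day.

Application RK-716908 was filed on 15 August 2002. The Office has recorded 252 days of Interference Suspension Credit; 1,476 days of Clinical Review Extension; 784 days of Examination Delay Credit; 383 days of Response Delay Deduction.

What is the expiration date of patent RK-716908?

2028-06-13

Base term: filing date + 20 years → 15 August 2022.
Interference Suspension Credit: +252 days → 24 April 2023.
Clinical Review Extension: +1476 days → 9 May 2027.
Examination Delay Credit: +784 days → 1 July 2029.
Response Delay Deduction: −383 days → 13 June 2028.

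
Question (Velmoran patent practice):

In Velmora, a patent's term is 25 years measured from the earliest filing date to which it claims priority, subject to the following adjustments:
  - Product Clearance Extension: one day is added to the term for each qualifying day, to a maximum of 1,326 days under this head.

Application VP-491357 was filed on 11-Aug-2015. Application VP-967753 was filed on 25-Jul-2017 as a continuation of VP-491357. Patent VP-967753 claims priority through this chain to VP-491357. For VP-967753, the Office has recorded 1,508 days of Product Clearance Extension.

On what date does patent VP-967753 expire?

2044-03-29

Earliest priority filing: 11 August 2015.
Base term: 11 August 2015 + 25 years → 11 August 2040.
Product Clearance Extension: 1508 days claimed exceeds the 1326-day cap, so +1326 days → 29 March 2044.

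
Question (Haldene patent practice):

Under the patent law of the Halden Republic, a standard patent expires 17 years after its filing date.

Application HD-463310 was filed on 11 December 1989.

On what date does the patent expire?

December 11, 2006

Filing date + 17 years → 11 December 2006.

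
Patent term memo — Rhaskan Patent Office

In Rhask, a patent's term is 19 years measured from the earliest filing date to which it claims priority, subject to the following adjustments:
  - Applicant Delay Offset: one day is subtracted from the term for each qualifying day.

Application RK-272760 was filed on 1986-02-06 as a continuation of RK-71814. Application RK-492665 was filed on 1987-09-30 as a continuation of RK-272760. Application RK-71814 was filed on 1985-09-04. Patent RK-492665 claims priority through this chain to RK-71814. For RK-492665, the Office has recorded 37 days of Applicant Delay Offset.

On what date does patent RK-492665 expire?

July 29, 2004

Earliest priority filing: 4 September 1985.
Base term: 4 September 1985 + 19 years → 4 September 2004.
Applicant Delay Offset: −37 days → 29 July 2004.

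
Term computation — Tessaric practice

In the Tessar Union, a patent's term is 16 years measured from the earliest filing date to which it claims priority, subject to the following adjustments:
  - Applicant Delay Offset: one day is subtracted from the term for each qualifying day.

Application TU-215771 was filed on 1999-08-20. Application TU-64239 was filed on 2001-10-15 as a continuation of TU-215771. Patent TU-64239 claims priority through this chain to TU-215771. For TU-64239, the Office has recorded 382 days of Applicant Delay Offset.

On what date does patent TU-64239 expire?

August 3, 2014

Earliest priority filing: 20 August 1999.
Base term: 20 August 1999 + 16 years → 20 August 2015.
Applicant Delay Offset: −382 days → 3 August 2014.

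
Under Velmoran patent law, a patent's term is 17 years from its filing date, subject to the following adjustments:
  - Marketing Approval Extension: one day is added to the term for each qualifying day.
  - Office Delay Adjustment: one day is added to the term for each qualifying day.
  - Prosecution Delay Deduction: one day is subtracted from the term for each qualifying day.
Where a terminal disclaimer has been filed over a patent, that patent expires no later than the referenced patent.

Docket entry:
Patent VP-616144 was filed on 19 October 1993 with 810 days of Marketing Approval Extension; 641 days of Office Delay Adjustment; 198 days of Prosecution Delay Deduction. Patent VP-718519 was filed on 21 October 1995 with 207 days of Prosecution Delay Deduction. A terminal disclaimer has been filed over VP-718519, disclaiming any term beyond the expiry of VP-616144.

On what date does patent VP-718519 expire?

March 28, 2012

Natural term of VP-718519:
  Base: filing + 17 years → 21 October 2012.
  Prosecution Delay Deduction: −207 days → 28 March 2012.
Expiry of referenced patent VP-616144:
  Base: filing + 17 years → 19 October 2010.
  Marketing Approval Extension: +810 days → 6 January 2013.
  Office Delay Adjustment: +641 days → 9 October 2014.
  Prosecution Delay Deduction: −198 days → 25 March 2014.
Terminal disclaimer: VP-718519 expires on the earlier of 28 March 2012 and 25 March 2014.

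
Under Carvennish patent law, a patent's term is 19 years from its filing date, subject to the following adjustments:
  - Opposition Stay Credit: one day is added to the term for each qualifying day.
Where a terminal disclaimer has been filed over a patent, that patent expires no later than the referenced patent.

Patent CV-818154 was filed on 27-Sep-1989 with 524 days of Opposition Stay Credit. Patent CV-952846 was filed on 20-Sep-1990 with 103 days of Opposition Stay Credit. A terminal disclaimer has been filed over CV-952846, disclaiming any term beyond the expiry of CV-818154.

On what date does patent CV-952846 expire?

Natural term of CV-952846:
  Base: filing + 19 years → 20 September 2009.
  Opposition Stay Credit: +103 days → 1 January 2010.
Expiry of referenced patent CV-818154:
  Base: filing + 19 years → 27 September 2008.
  Opposition Stay Credit: +524 days → 5 March 2010.
Terminal disclaimer: CV-952846 expires on the earlier of 1 January 2010 and 5 March 2010.

2010-01-01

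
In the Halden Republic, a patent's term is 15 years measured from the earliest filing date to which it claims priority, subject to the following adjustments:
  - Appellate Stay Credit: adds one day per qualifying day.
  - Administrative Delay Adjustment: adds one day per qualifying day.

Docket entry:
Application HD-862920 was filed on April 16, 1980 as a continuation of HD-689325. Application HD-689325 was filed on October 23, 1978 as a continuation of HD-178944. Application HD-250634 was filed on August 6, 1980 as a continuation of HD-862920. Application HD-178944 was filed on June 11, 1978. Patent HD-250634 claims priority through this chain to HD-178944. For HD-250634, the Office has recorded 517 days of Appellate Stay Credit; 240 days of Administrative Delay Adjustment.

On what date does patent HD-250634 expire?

July 8, 1995

Earliest priority filing: 11 June 1978.
Base term: 11 June 1978 + 15 years → 11 June 1993.
Appellate Stay Credit: +517 days → 10 November 1994.
Administrative Delay Adjustment: +240 days → 8 July 1995.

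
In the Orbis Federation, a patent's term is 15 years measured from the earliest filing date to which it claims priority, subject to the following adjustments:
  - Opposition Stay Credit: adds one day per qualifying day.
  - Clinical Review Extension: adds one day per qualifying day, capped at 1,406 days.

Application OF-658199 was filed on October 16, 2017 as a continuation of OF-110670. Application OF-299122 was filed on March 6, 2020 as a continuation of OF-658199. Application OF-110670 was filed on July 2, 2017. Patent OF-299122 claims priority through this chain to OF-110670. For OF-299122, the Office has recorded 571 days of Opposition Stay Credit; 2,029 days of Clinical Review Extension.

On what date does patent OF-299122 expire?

November 30, 2037

Earliest priority filing: 2 July 2017.
Base term: 2 July 2017 + 15 years → 2 July 2032.
Opposition Stay Credit: +571 days → 24 January 2034.
Clinical Review Extension: 2029 days claimed exceeds the 1406-day cap, so +1406 days → 30 November 2037.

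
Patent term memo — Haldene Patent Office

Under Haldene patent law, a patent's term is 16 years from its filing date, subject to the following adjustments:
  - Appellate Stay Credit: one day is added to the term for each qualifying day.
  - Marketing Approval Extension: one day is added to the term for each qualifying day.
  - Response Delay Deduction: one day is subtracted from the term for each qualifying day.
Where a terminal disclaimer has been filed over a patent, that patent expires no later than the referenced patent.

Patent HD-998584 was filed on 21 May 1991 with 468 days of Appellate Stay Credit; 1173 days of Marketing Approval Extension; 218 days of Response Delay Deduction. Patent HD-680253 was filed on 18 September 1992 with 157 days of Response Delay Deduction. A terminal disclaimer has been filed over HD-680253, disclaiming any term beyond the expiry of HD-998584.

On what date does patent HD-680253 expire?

2008-04-14

Natural term of HD-680253:
  Base: filing + 16 years → 18 September 2008.
  Response Delay Deduction: −157 days → 14 April 2008.
Expiry of referenced patent HD-998584:
  Base: filing + 16 years → 21 May 2007.
  Appellate Stay Credit: +468 days → 31 August 2008.
  Marketing Approval Extension: +1173 days → 17 November 2011.
  Response Delay Deduction: −218 days → 13 April 2011.
Terminal disclaimer: HD-680253 expires on the earlier of 14 April 2008 and 13 April 2011.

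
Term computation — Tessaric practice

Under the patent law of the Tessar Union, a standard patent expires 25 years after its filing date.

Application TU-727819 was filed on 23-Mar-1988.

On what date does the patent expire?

Filing date + 25 years → 23 March 2013.

2013-03-23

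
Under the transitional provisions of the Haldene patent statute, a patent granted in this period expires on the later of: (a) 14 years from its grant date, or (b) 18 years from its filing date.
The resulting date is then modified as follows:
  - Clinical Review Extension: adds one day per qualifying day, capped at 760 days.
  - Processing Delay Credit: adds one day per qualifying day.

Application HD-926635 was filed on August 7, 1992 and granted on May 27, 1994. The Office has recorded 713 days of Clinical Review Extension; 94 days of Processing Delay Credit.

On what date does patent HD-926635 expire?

(a) grant + 14 years → 27 May 2008.
(b) filing + 18 years → 7 August 2010.
Later of the two: 7 August 2010.
Clinical Review Extension: 713 days (within the 760-day cap) → +713 days → 20 July 2012.
Processing Delay Credit: +94 days → 22 October 2012.

2012-10-22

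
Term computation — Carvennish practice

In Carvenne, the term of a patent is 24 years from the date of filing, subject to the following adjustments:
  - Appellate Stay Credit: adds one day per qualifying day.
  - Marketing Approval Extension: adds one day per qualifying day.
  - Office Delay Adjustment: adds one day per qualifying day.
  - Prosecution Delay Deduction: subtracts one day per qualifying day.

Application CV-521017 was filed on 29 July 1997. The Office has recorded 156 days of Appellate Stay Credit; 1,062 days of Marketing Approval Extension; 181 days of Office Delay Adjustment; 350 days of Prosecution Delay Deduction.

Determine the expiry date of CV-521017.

June 12, 2024

Base term: filing date + 24 years → 29 July 2021.
Appellate Stay Credit: +156 days → 1 January 2022.
Marketing Approval Extension: +1062 days → 28 November 2024.
Office Delay Adjustment: +181 days → 28 May 2025.
Prosecution Delay Deduction: −350 days → 12 June 2024.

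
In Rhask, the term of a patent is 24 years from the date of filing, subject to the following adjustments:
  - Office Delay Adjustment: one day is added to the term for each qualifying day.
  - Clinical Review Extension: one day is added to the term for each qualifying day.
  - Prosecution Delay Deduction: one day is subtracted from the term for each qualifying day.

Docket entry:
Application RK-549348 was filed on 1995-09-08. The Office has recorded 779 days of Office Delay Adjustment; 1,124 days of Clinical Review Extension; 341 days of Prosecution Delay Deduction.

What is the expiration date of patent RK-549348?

Base term: filing date + 24 years → 8 September 2019.
Office Delay Adjustment: +779 days → 26 October 2021.
Clinical Review Extension: +1124 days → 23 November 2024.
Prosecution Delay Deduction: −341 days → 18 December 2023.

2023-12-18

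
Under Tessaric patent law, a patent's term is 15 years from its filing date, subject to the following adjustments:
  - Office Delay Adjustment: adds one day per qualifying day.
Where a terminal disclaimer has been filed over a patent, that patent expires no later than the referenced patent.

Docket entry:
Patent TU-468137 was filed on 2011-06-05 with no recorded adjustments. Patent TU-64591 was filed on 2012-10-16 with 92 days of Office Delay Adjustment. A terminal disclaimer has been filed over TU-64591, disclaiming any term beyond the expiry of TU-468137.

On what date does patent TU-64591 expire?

Natural term of TU-64591:
  Base: filing + 15 years → 16 October 2027.
  Office Delay Adjustment: +92 days → 16 January 2028.
Expiry of referenced patent TU-468137:
  Base: filing + 15 years → 5 June 2026.
Terminal disclaimer: TU-64591 expires on the earlier of 16 January 2028 and 5 June 2026.

June 5, 2026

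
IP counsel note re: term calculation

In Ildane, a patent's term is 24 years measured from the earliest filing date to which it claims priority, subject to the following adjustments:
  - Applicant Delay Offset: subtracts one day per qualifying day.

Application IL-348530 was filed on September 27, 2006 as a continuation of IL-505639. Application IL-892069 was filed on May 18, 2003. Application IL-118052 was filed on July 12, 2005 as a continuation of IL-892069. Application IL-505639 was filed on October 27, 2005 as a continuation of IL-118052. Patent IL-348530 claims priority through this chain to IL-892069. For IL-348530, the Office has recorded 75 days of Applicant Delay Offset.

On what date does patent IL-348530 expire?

2027-03-04

Earliest priority filing: 18 May 2003.
Base term: 18 May 2003 + 24 years → 18 May 2027.
Applicant Delay Offset: −75 days → 4 March 2027.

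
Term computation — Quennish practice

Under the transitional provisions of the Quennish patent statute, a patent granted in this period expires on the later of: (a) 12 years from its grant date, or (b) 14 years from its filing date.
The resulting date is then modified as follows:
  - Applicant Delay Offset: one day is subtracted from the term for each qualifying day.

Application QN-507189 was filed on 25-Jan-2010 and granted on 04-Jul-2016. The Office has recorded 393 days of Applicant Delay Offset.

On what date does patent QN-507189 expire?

June 7, 2027

(a) grant + 12 years → 4 July 2028.
(b) filing + 14 years → 25 January 2024.
Later of the two: 4 July 2028.
Applicant Delay Offset: −393 days → 7 June 2027.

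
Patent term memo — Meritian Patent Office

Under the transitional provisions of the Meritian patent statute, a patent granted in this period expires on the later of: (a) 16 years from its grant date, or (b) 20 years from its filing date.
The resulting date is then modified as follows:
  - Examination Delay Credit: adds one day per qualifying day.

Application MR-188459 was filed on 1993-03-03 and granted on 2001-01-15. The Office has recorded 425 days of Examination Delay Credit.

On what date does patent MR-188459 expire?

(a) grant + 16 years → 15 January 2017.
(b) filing + 20 years → 3 March 2013.
Later of the two: 15 January 2017.
Examination Delay Credit: +425 days → 16 March 2018.

2018-03-16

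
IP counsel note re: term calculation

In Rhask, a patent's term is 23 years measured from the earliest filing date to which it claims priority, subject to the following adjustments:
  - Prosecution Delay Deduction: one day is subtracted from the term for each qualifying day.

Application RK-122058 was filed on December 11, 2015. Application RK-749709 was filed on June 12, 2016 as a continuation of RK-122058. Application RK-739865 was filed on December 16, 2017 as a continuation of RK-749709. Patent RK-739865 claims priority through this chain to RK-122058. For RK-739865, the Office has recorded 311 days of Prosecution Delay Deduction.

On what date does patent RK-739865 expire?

2038-02-03

Earliest priority filing: 11 December 2015.
Base term: 11 December 2015 + 23 years → 11 December 2038.
Prosecution Delay Deduction: −311 days → 3 February 2038.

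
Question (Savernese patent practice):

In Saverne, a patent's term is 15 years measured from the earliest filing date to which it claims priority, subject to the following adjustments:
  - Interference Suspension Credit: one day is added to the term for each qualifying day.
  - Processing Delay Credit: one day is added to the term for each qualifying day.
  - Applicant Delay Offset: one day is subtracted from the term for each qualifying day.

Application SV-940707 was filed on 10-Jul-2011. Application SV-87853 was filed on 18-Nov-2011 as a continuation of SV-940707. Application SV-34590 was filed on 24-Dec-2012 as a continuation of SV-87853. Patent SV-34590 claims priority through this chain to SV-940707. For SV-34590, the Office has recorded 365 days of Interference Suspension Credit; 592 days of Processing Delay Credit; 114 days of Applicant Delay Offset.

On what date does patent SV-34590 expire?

Earliest priority filing: 10 July 2011.
Base term: 10 July 2011 + 15 years → 10 July 2026.
Interference Suspension Credit: +365 days → 10 July 2027.
Processing Delay Credit: +592 days → 21 February 2029.
Applicant Delay Offset: −114 days → 30 October 2028.

October 30, 2028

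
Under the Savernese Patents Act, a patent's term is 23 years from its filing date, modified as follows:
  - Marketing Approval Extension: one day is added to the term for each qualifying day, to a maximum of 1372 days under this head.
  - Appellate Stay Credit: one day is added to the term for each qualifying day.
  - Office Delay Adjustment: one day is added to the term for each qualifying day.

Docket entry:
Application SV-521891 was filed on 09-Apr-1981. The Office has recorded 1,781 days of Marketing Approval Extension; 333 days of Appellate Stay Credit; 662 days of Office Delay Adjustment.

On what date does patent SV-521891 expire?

October 2, 2010

Base term: filing date + 23 years → 9 April 2004.
Marketing Approval Extension: 1781 days claimed exceeds the 1372-day cap, so +1372 days → 11 January 2008.
Appellate Stay Credit: +333 days → 9 December 2008.
Office Delay Adjustment: +662 days → 2 October 2010.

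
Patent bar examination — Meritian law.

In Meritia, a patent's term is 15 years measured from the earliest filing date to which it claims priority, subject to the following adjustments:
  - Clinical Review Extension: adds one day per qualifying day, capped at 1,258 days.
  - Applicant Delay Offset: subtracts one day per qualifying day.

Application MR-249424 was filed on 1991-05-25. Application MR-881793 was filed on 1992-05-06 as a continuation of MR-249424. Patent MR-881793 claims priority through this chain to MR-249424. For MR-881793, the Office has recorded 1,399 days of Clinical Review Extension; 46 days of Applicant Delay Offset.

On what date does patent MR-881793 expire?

September 18, 2009

Earliest priority filing: 25 May 1991.
Base term: 25 May 1991 + 15 years → 25 May 2006.
Clinical Review Extension: 1399 days claimed exceeds the 1258-day cap, so +1258 days → 3 November 2009.
Applicant Delay Offset: −46 days → 18 September 2009.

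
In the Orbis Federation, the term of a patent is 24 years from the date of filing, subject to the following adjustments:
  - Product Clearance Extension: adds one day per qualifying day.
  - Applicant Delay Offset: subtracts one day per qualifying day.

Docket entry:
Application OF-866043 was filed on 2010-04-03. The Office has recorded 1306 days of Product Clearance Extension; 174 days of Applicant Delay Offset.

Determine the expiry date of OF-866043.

May 9, 2037

Base term: filing date + 24 years → 3 April 2034.
Product Clearance Extension: +1306 days → 30 October 2037.
Applicant Delay Offset: −174 days → 9 May 2037.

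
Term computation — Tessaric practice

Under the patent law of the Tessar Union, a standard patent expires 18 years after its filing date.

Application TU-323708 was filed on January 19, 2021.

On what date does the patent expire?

Filing date + 18 years → 19 January 2039.

2039-01-19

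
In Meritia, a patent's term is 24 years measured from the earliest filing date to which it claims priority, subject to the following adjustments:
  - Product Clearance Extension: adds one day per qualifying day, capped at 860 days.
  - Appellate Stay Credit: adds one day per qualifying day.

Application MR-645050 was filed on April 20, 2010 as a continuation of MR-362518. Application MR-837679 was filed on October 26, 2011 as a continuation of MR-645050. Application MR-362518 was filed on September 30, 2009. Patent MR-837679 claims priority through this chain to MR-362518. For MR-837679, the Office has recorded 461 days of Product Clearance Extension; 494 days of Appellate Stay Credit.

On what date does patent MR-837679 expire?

Earliest priority filing: 30 September 2009.
Base term: 30 September 2009 + 24 years → 30 September 2033.
Product Clearance Extension: 461 days (within the 860-day cap) → +461 days → 4 January 2035.
Appellate Stay Credit: +494 days → 12 May 2036.

May 12, 2036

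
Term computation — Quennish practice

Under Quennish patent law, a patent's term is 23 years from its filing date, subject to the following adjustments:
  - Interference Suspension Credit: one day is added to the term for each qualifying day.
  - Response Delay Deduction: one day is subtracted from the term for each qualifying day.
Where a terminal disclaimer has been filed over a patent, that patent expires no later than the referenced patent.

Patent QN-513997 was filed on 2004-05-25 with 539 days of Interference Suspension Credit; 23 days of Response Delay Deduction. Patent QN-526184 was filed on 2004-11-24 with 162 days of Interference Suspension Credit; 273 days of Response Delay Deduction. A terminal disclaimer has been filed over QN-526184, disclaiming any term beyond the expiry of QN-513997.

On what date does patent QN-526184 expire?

Natural term of QN-526184:
  Base: filing + 23 years → 24 November 2027.
  Interference Suspension Credit: +162 days → 4 May 2028.
  Response Delay Deduction: −273 days → 5 August 2027.
Expiry of referenced patent QN-513997:
  Base: filing + 23 years → 25 May 2027.
  Interference Suspension Credit: +539 days → 14 November 2028.
  Response Delay Deduction: −23 days → 22 October 2028.
Terminal disclaimer: QN-526184 expires on the earlier of 5 August 2027 and 22 October 2028.

August 5, 2027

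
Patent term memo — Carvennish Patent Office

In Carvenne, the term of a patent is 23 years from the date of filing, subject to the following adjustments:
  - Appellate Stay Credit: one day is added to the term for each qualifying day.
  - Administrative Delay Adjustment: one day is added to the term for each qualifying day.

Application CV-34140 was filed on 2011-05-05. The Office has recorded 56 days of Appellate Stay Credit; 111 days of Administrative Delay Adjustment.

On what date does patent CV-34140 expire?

October 19, 2034

Base term: filing date + 23 years → 5 May 2034.
Appellate Stay Credit: +56 days → 30 June 2034.
Administrative Delay Adjustment: +111 days → 19 October 2034.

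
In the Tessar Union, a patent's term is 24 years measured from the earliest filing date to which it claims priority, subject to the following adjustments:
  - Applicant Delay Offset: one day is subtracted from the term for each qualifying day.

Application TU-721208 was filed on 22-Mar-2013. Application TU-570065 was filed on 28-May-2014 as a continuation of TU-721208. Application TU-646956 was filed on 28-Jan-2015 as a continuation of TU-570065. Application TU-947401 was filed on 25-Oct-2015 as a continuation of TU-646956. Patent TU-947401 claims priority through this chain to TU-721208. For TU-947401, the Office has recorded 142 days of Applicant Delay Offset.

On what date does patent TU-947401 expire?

Earliest priority filing: 22 March 2013.
Base term: 22 March 2013 + 24 years → 22 March 2037.
Applicant Delay Offset: −142 days → 31 October 2036.

October 31, 2036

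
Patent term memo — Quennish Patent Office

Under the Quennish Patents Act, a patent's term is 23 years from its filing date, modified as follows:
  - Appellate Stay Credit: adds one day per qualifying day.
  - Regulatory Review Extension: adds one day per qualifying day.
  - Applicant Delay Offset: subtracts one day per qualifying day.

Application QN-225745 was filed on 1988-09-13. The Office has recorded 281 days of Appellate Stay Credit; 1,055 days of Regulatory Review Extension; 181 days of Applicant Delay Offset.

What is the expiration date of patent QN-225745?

Base term: filing date + 23 years → 13 September 2011.
Appellate Stay Credit: +281 days → 20 June 2012.
Regulatory Review Extension: +1055 days → 11 May 2015.
Applicant Delay Offset: −181 days → 11 November 2014.

November 11, 2014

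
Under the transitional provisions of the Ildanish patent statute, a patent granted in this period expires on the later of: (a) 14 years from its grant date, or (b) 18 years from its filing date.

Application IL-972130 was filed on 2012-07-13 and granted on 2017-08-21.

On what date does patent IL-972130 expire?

(a) grant + 14 years → 21 August 2031.
(b) filing + 18 years → 13 July 2030.
Later of the two: 21 August 2031.

2031-08-21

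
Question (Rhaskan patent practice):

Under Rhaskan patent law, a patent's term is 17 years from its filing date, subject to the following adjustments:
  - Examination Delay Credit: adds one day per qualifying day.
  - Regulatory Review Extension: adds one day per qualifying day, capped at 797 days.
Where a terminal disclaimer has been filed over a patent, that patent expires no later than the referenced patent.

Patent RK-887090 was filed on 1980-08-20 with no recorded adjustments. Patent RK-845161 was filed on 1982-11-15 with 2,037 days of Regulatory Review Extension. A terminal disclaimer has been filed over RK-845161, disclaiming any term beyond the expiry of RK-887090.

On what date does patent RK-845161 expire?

1997-08-20

Natural term of RK-845161:
  Base: filing + 17 years → 15 November 1999.
  Regulatory Review Extension: 2037 days claimed exceeds the 797-day cap, so +797 days → 20 January 2002.
Expiry of referenced patent RK-887090:
  Base: filing + 17 years → 20 August 1997.
Terminal disclaimer: RK-845161 expires on the earlier of 20 January 2002 and 20 August 1997.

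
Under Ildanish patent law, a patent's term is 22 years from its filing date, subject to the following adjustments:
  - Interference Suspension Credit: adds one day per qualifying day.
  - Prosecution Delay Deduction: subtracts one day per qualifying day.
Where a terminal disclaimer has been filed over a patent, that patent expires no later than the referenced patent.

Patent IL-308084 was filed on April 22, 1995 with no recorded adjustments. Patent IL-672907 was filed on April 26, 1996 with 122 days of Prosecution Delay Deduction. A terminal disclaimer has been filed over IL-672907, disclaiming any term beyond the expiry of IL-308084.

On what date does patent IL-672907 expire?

Natural term of IL-672907:
  Base: filing + 22 years → 26 April 2018.
  Prosecution Delay Deduction: −122 days → 25 December 2017.
Expiry of referenced patent IL-308084:
  Base: filing + 22 years → 22 April 2017.
Terminal disclaimer: IL-672907 expires on the earlier of 25 December 2017 and 22 April 2017.

2017-04-22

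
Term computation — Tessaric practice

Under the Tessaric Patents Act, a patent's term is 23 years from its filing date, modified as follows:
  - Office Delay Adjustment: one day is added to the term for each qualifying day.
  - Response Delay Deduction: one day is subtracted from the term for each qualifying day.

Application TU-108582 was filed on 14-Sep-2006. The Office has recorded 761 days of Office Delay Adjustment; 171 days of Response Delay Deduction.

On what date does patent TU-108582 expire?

2031-04-27

Base term: filing date + 23 years → 14 September 2029.
Office Delay Adjustment: +761 days → 15 October 2031.
Response Delay Deduction: −171 days → 27 April 2031.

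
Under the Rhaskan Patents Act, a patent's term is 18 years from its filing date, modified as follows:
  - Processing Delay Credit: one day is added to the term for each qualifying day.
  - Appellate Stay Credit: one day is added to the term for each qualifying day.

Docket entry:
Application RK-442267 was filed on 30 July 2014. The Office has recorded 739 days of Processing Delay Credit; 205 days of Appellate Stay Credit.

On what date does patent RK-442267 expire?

2035-03-01

Base term: filing date + 18 years → 30 July 2032.
Processing Delay Credit: +739 days → 8 August 2034.
Appellate Stay Credit: +205 days → 1 March 2035.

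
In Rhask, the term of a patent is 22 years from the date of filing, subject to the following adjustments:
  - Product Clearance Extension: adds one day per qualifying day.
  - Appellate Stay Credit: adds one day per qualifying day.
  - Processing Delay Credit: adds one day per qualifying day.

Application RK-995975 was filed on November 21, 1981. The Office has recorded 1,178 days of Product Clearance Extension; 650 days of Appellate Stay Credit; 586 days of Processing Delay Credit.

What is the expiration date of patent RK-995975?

July 1, 2010

Base term: filing date + 22 years → 21 November 2003.
Product Clearance Extension: +1178 days → 11 February 2007.
Appellate Stay Credit: +650 days → 22 November 2008.
Processing Delay Credit: +586 days → 1 July 2010.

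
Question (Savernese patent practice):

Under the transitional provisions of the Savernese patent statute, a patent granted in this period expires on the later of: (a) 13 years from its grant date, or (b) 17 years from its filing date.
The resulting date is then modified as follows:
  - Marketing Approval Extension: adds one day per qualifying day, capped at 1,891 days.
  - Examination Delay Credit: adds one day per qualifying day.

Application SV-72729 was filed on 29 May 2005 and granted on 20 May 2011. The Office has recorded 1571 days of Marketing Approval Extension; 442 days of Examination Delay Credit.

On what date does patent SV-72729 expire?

(a) grant + 13 years → 20 May 2024.
(b) filing + 17 years → 29 May 2022.
Later of the two: 20 May 2024.
Marketing Approval Extension: 1571 days (within the 1891-day cap) → +1571 days → 7 September 2028.
Examination Delay Credit: +442 days → 23 November 2029.

2029-11-23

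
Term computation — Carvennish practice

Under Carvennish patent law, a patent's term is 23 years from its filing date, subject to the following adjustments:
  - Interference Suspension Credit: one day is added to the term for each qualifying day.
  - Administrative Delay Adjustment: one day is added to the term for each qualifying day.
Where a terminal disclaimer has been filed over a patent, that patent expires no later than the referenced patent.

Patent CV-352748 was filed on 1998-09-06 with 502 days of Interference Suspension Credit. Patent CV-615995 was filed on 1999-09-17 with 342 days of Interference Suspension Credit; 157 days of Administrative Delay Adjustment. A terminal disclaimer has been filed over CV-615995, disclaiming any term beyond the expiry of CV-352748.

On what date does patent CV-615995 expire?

Natural term of CV-615995:
  Base: filing + 23 years → 17 September 2022.
  Interference Suspension Credit: +342 days → 25 August 2023.
  Administrative Delay Adjustment: +157 days → 29 January 2024.
Expiry of referenced patent CV-352748:
  Base: filing + 23 years → 6 September 2021.
  Interference Suspension Credit: +502 days → 21 January 2023.
Terminal disclaimer: CV-615995 expires on the earlier of 29 January 2024 and 21 January 2023.

January 21, 2023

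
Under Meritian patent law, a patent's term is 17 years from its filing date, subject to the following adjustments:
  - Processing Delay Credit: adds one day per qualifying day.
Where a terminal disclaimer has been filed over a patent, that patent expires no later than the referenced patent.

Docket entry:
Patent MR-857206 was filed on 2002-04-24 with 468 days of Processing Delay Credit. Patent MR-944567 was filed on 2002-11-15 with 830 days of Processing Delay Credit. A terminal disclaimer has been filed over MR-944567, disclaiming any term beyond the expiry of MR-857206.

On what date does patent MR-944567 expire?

August 4, 2020

Natural term of MR-944567:
  Base: filing + 17 years → 15 November 2019.
  Processing Delay Credit: +830 days → 22 February 2022.
Expiry of referenced patent MR-857206:
  Base: filing + 17 years → 24 April 2019.
  Processing Delay Credit: +468 days → 4 August 2020.
Terminal disclaimer: MR-944567 expires on the earlier of 22 February 2022 and 4 August 2020.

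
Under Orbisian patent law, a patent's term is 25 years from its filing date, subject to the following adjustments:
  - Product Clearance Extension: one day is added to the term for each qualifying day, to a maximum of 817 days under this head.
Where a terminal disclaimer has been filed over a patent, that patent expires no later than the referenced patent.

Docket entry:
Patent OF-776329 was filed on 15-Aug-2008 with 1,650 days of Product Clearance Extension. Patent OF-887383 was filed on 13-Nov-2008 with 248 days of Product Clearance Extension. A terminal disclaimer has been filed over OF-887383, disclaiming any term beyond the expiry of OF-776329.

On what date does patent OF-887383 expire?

July 19, 2034

Natural term of OF-887383:
  Base: filing + 25 years → 13 November 2033.
  Product Clearance Extension: 248 days (within the 817-day cap) → +248 days → 19 July 2034.
Expiry of referenced patent OF-776329:
  Base: filing + 25 years → 15 August 2033.
  Product Clearance Extension: 1650 days claimed exceeds the 817-day cap, so +817 days → 10 November 2035.
Terminal disclaimer: OF-887383 expires on the earlier of 19 July 2034 and 10 November 2035.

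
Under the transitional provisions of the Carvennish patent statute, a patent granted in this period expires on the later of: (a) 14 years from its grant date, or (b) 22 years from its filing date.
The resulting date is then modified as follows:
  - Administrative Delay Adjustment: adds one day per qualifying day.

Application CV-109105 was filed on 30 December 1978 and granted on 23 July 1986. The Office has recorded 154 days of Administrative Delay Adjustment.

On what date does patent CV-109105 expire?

2001-06-02

(a) grant + 14 years → 23 July 2000.
(b) filing + 22 years → 30 December 2000.
Later of the two: 30 December 2000.
Administrative Delay Adjustment: +154 days → 2 June 2001.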